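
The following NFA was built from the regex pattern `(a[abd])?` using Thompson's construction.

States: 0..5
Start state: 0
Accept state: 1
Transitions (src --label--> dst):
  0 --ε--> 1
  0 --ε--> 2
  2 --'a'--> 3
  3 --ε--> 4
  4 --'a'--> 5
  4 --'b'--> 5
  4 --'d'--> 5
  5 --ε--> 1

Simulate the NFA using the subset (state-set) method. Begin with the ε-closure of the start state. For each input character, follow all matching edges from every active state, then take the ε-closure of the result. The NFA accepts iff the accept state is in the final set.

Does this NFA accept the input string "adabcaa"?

S₀ = ε-closure({0}) = {0,1,2}
'a' @ 1: {3,4}
'd' @ 2: {1,5}  (accept∈set)
'a' @ 3: {}  — state set empty
rest 'bcaa' ignored (set empty)
end set {} — state 1 not in

Answer: REJECT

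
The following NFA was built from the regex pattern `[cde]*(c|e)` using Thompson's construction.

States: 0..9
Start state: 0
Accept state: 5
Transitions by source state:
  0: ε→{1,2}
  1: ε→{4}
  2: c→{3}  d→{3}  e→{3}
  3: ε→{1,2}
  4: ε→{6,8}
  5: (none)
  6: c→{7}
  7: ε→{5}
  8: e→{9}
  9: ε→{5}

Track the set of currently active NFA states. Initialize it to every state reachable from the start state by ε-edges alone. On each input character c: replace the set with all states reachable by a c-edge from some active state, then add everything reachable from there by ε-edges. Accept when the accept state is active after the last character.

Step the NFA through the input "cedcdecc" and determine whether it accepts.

start: ε-closure({0}) = {0,1,2,4,6,8}
'c' @ 1: {1,2,3,4,5,6,7,8}  [accepting]
'e' @ 2: {1,2,3,4,5,6,8,9}  [accepting]
'd' @ 3: {1,2,3,4,6,8}
'c' @ 4: {1,2,3,4,5,6,7,8}  [accepting]
'd' @ 5: {1,2,3,4,6,8}
'e' @ 6: {1,2,3,4,5,6,8,9}  [accepting]
'c' @ 7: {1,2,3,4,5,6,7,8}  [accepting]
'c' @ 8: {1,2,3,4,5,6,7,8}  [accepting]
end set {1,2,3,4,5,6,7,8} — state 5 in

Answer: ACCEPT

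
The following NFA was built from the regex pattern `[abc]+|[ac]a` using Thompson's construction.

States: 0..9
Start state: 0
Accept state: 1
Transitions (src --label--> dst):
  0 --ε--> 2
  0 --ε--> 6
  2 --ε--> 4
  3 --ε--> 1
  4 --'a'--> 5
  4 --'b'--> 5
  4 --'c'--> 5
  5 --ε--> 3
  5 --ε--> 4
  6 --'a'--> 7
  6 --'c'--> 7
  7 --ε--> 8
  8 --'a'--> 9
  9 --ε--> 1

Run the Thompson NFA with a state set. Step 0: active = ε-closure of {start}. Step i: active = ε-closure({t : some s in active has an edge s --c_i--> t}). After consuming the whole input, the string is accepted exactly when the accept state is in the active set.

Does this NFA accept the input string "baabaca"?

Answer: ACCEPT

Steps:
start: ε-closure({0}) = {0,2,4,6}
'b' @ 1: {1,3,4,5}  [accepting]
'a' @ 2: {1,3,4,5}  [accepting]
'a' @ 3: {1,3,4,5}  [accepting]
'b' @ 4: {1,3,4,5}  [accepting]
'a' @ 5: {1,3,4,5}  [accepting]
'c' @ 6: {1,3,4,5}  [accepting]
'a' @ 7: {1,3,4,5}  [accepting]
final: {1,3,4,5}; accept 1 in set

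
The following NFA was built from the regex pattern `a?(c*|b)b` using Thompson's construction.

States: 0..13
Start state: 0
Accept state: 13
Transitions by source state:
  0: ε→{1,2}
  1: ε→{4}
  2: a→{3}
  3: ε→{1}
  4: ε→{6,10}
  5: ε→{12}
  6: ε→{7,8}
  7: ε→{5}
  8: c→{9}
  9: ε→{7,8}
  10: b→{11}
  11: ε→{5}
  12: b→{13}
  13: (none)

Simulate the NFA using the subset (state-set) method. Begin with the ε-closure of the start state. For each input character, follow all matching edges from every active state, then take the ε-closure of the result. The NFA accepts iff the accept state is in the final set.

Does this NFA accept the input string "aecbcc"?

S₀ = ε-closure({0}) = {0,1,2,4,5,6,7,8,10,12}
'a' @ 1: {1,3,4,5,6,7,8,10,12}
'e' @ 2: {}  — dead — no transitions
rest 'cbcc' ignored (set empty)
final: {}; accept 13 not in set

Answer: REJECT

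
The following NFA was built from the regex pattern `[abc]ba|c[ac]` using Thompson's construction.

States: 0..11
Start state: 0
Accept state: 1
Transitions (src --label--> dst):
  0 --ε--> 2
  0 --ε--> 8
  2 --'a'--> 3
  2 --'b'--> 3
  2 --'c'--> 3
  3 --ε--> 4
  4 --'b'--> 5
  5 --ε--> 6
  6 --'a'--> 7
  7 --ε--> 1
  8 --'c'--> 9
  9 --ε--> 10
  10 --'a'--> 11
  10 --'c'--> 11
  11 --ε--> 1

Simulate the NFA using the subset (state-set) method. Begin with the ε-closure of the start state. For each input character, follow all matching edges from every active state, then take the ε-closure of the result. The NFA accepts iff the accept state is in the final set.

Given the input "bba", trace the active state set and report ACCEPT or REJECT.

initial (ε-close {0}): {0,2,8}
'b' @ 1: {3,4}
'b' @ 2: {5,6}
'a' @ 3: {1,7}  [accepting]
final: {1,7}; accept 1 in set

Answer: ACCEPT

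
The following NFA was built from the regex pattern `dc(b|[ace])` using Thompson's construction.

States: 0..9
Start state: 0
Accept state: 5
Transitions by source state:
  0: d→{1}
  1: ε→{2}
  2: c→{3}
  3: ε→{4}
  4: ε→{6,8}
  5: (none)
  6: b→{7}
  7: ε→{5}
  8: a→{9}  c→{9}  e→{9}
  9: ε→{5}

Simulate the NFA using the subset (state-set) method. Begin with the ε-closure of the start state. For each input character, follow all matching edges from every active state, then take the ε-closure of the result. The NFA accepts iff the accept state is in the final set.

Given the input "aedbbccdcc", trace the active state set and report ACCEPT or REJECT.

S₀ = ε-closure({0}) = {0}
'a' @ 1: {}  — state set empty
rest 'edbbccdcc' ignored (set empty)
final: {}; accept 5 not in set

Answer: REJECT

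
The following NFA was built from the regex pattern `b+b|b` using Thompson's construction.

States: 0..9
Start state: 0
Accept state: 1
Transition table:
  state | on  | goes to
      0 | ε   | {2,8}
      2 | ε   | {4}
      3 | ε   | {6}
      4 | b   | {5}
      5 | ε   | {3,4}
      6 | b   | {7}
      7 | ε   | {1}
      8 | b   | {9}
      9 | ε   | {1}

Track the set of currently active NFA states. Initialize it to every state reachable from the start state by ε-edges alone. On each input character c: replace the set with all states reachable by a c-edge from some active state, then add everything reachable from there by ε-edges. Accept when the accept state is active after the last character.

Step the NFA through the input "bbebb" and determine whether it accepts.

S₀ = ε-closure({0}) = {0,2,4,8}
'b' @ 1: {1,3,4,5,6,9}  (accept∈set)
'b' @ 2: {1,3,4,5,6,7}  (accept∈set)
'e' @ 3: {}  — state set empty
rest 'bb' ignored (set empty)
end set {} — state 1 not in

Answer: REJECT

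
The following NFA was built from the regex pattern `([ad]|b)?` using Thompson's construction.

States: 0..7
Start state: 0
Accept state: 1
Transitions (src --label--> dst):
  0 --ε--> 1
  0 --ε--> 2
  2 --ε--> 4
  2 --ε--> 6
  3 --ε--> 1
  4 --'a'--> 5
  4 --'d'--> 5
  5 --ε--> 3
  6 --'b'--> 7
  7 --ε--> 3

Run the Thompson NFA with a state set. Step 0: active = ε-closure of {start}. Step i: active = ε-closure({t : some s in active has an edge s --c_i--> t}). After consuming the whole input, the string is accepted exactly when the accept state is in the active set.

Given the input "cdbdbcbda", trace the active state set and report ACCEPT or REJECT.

initial (ε-close {0}): {0,1,2,4,6}
'c' @ 1: {}  — state set empty
rest 'dbdbcbda' ignored (set empty)
end set {} — state 1 not in

Answer: REJECT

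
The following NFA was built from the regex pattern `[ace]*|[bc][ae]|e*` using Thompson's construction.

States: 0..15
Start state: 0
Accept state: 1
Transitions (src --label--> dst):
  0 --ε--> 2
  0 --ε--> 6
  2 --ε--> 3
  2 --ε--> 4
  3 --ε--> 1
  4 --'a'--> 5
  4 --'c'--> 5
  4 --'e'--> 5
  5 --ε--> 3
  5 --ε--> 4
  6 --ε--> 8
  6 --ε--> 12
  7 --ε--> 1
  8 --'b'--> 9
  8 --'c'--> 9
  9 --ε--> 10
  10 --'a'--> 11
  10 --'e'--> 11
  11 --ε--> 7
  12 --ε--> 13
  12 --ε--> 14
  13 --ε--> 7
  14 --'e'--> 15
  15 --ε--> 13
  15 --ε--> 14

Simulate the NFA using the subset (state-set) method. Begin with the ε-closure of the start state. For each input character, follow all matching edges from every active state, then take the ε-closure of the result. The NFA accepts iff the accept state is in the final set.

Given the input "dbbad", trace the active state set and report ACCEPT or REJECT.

Answer: REJECT

Trace:
S₀ = ε-closure({0}) = {0,1,2,3,4,6,7,8,12,13,14}
'd' @ 1: {}  — dead — no transitions
rest 'bbad' ignored (set empty)
after full input: {}  (accept=1 not in)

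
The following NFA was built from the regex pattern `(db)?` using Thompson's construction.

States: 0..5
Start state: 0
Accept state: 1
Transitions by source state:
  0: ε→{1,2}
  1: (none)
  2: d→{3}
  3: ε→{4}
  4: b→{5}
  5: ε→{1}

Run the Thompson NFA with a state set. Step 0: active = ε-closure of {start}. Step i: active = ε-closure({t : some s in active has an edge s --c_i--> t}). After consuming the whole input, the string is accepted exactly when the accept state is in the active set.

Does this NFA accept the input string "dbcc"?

Answer: REJECT

Trace:
initial (ε-close {0}): {0,1,2}
'd' @ 1: {3,4}
'b' @ 2: {1,5}  [accepting]
'c' @ 3: {}  — no active states
rest 'c' ignored (set empty)
after full input: {}  (accept=1 not in)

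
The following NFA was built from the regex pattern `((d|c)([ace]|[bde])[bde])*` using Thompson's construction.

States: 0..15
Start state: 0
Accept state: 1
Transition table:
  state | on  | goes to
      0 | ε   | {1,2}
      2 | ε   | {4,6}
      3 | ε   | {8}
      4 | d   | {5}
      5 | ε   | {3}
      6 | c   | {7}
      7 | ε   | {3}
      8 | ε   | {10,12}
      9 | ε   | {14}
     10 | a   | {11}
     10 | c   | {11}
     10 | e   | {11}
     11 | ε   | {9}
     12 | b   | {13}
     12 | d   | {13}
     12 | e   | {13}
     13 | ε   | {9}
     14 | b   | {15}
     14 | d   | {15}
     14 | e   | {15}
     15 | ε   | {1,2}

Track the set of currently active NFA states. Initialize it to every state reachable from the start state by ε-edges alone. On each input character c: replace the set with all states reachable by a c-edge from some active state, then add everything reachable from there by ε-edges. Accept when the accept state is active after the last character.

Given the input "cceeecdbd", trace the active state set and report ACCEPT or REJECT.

Answer: REJECT

Derivation:
S₀ = ε-closure({0}) = {0,1,2,4,6}
'c' @ 1: {3,7,8,10,12}
'c' @ 2: {9,11,14}
'e' @ 3: {1,2,4,6,15}  (accept∈set)
'e' @ 4: {}  — dead — no transitions
rest 'ecdbd' ignored (set empty)
after full input: {}  (accept=1 not in)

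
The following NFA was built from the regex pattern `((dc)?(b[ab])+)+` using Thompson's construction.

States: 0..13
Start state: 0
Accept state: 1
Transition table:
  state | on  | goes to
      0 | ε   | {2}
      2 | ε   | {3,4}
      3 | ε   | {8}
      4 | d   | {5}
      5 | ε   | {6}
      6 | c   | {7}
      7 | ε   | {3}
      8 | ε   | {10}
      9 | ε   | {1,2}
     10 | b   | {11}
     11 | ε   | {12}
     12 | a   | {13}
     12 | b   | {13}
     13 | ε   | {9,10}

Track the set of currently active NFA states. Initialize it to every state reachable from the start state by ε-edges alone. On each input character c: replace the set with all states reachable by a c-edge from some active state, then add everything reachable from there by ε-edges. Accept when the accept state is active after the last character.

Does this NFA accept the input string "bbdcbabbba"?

Answer: ACCEPT

Derivation:
initial (ε-close {0}): {0,2,3,4,8,10}
'b' @ 1: {11,12}
'b' @ 2: {1,2,3,4,8,9,10,13}  (accept∈set)
'd' @ 3: {5,6}
'c' @ 4: {3,7,8,10}
'b' @ 5: {11,12}
'a' @ 6: {1,2,3,4,8,9,10,13}  (accept∈set)
'b' @ 7: {11,12}
'b' @ 8: {1,2,3,4,8,9,10,13}  (accept∈set)
'b' @ 9: {11,12}
'a' @ 10: {1,2,3,4,8,9,10,13}  (accept∈set)
end set {1,2,3,4,8,9,10,13} — state 1 in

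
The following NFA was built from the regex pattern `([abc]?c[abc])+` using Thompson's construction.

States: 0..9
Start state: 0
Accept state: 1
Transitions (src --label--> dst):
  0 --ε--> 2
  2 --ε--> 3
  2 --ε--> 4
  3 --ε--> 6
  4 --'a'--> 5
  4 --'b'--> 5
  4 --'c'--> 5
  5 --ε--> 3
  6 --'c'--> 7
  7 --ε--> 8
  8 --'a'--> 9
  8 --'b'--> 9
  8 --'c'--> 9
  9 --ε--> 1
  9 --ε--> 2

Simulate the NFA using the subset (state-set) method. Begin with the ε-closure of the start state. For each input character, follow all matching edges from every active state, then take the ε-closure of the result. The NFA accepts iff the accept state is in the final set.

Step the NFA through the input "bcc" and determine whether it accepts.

Answer: ACCEPT

Trace:
start: ε-closure({0}) = {0,2,3,4,6}
'b' @ 1: {3,5,6}
'c' @ 2: {7,8}
'c' @ 3: {1,2,3,4,6,9}  (accept∈set)
end set {1,2,3,4,6,9} — state 1 in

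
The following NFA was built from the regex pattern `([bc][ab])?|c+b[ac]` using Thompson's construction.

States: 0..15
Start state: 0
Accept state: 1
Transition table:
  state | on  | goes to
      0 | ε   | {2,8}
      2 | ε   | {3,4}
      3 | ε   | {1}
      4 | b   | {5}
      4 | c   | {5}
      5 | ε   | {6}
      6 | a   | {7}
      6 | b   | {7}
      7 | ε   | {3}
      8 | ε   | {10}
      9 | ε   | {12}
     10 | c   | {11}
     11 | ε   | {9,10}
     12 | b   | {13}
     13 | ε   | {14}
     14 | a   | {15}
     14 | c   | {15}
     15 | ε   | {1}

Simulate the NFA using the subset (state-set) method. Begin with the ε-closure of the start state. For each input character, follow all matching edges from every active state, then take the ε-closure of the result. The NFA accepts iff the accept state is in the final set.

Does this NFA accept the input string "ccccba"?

start: ε-closure({0}) = {0,1,2,3,4,8,10}
'c' @ 1: {5,6,9,10,11,12}
'c' @ 2: {9,10,11,12}
'c' @ 3: {9,10,11,12}
'c' @ 4: {9,10,11,12}
'b' @ 5: {13,14}
'a' @ 6: {1,15}  [accepting]
after full input: {1,15}  (accept=1 in)

Answer: ACCEPT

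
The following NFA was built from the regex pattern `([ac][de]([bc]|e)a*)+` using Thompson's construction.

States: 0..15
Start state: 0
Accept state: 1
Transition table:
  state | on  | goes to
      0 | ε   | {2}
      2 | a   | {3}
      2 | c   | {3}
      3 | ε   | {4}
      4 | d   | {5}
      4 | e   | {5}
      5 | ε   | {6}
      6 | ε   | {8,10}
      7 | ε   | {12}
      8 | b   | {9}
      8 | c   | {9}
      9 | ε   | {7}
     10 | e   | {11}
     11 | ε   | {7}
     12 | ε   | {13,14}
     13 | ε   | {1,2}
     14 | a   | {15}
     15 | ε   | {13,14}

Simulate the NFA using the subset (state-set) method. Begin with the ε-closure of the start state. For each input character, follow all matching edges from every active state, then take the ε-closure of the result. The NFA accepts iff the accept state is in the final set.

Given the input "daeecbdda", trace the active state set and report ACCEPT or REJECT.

Answer: REJECT

Steps:
start: ε-closure({0}) = {0,2}
'd' @ 1: {}  — no active states
rest 'aeecbdda' ignored (set empty)
end set {} — state 1 not in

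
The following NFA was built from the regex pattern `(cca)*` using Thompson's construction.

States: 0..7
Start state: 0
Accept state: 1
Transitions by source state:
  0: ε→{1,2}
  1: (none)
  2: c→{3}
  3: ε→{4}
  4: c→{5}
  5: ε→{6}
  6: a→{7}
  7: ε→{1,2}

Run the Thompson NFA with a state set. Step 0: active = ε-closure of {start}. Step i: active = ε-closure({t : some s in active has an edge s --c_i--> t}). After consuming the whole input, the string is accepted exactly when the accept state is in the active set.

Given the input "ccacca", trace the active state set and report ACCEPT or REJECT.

start: ε-closure({0}) = {0,1,2}
'c' @ 1: {3,4}
'c' @ 2: {5,6}
'a' @ 3: {1,2,7}  ✓accept
'c' @ 4: {3,4}
'c' @ 5: {5,6}
'a' @ 6: {1,2,7}  ✓accept
final: {1,2,7}; accept 1 in set

Answer: ACCEPT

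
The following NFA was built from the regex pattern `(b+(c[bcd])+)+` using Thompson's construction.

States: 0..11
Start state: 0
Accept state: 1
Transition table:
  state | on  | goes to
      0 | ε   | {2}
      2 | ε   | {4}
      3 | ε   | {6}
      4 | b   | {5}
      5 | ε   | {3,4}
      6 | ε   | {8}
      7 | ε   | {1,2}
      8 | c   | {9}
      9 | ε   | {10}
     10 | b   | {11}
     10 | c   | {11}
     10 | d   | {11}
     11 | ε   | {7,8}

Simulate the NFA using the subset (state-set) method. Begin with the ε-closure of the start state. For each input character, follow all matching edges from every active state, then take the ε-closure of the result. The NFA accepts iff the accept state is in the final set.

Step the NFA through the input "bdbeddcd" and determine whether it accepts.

Answer: REJECT

Steps:
S₀ = ε-closure({0}) = {0,2,4}
'b' @ 1: {3,4,5,6,8}
'd' @ 2: {}  — no active states
rest 'beddcd' ignored (set empty)
end set {} — state 1 not in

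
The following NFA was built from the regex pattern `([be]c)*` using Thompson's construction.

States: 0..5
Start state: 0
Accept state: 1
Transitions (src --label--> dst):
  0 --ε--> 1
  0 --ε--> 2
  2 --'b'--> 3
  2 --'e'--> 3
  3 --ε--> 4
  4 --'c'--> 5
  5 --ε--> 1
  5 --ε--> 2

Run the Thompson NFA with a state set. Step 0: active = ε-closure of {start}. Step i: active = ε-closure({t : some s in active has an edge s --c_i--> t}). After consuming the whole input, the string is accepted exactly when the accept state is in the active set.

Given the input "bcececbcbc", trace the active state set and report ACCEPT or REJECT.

Answer: ACCEPT

Steps:
start: ε-closure({0}) = {0,1,2}
'b' @ 1: {3,4}
'c' @ 2: {1,2,5}  [accepting]
'e' @ 3: {3,4}
'c' @ 4: {1,2,5}  [accepting]
'e' @ 5: {3,4}
'c' @ 6: {1,2,5}  [accepting]
'b' @ 7: {3,4}
'c' @ 8: {1,2,5}  [accepting]
'b' @ 9: {3,4}
'c' @ 10: {1,2,5}  [accepting]
final: {1,2,5}; accept 1 in set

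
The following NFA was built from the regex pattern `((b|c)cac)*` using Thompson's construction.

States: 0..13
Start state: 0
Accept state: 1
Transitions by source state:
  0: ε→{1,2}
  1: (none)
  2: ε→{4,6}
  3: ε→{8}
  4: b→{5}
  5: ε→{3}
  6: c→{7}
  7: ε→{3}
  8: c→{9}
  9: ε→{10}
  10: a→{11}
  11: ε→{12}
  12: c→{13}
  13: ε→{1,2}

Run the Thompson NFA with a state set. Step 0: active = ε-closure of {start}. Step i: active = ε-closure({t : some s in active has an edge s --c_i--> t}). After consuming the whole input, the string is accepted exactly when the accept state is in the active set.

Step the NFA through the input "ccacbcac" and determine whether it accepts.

Answer: ACCEPT

Steps:
start: ε-closure({0}) = {0,1,2,4,6}
'c' @ 1: {3,7,8}
'c' @ 2: {9,10}
'a' @ 3: {11,12}
'c' @ 4: {1,2,4,6,13}  (accept∈set)
'b' @ 5: {3,5,8}
'c' @ 6: {9,10}
'a' @ 7: {11,12}
'c' @ 8: {1,2,4,6,13}  (accept∈set)
final: {1,2,4,6,13}; accept 1 in set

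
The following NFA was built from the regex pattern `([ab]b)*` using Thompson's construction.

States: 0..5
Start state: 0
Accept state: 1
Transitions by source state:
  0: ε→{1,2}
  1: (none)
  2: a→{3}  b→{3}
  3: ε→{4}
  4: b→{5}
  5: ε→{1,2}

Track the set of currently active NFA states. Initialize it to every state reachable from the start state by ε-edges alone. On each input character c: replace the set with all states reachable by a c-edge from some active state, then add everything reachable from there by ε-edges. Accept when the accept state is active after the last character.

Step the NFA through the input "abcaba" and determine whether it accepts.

initial (ε-close {0}): {0,1,2}
'a' @ 1: {3,4}
'b' @ 2: {1,2,5}  [accepting]
'c' @ 3: {}  — no active states
rest 'aba' ignored (set empty)
final: {}; accept 1 not in set

Answer: REJECT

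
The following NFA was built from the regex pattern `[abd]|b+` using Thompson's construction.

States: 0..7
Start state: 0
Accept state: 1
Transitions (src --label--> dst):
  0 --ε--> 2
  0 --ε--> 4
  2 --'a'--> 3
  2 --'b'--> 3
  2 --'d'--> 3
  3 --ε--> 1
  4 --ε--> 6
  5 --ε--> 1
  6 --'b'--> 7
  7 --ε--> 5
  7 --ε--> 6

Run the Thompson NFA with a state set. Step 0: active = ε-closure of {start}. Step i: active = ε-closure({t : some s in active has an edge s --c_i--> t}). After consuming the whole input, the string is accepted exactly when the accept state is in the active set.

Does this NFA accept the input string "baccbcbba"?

start: ε-closure({0}) = {0,2,4,6}
'b' @ 1: {1,3,5,6,7}  [accepting]
'a' @ 2: {}  — state set empty
rest 'ccbcbba' ignored (set empty)
end set {} — state 1 not in

Answer: REJECT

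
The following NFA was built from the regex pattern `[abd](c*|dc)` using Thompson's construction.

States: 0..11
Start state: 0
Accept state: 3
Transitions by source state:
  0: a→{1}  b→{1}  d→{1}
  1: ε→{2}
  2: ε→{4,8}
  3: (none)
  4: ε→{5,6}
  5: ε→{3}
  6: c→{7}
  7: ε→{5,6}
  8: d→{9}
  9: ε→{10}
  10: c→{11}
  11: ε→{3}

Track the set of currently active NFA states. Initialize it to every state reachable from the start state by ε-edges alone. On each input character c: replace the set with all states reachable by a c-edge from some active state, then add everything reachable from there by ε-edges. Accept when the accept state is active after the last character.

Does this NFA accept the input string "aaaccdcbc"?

Answer: REJECT

Trace:
S₀ = ε-closure({0}) = {0}
'a' @ 1: {1,2,3,4,5,6,8}  [accepting]
'a' @ 2: {}  — dead — no transitions
rest 'accdcbc' ignored (set empty)
after full input: {}  (accept=3 not in)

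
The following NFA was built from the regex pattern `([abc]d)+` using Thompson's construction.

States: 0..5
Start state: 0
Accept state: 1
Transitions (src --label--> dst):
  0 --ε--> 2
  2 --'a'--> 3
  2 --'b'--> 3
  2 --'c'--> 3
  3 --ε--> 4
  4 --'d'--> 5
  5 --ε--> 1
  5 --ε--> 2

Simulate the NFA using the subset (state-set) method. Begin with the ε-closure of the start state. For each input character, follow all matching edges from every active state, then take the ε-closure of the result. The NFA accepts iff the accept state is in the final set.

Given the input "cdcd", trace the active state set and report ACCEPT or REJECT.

S₀ = ε-closure({0}) = {0,2}
'c' @ 1: {3,4}
'd' @ 2: {1,2,5}  (accept∈set)
'c' @ 3: {3,4}
'd' @ 4: {1,2,5}  (accept∈set)
after full input: {1,2,5}  (accept=1 in)

Answer: ACCEPT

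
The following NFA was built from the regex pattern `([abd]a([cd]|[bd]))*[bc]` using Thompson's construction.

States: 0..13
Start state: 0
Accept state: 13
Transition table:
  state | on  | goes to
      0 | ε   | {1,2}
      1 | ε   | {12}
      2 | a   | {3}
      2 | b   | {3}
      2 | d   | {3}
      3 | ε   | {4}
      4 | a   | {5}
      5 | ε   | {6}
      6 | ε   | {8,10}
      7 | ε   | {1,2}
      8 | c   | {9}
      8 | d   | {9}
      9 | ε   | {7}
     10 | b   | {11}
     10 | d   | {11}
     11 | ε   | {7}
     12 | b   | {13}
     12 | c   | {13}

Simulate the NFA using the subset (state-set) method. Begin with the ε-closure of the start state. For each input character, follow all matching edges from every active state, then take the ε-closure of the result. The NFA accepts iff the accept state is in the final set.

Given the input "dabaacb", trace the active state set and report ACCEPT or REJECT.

S₀ = ε-closure({0}) = {0,1,2,12}
'd' @ 1: {3,4}
'a' @ 2: {5,6,8,10}
'b' @ 3: {1,2,7,11,12}
'a' @ 4: {3,4}
'a' @ 5: {5,6,8,10}
'c' @ 6: {1,2,7,9,12}
'b' @ 7: {3,4,13}  ✓accept
final: {3,4,13}; accept 13 in set

Answer: ACCEPT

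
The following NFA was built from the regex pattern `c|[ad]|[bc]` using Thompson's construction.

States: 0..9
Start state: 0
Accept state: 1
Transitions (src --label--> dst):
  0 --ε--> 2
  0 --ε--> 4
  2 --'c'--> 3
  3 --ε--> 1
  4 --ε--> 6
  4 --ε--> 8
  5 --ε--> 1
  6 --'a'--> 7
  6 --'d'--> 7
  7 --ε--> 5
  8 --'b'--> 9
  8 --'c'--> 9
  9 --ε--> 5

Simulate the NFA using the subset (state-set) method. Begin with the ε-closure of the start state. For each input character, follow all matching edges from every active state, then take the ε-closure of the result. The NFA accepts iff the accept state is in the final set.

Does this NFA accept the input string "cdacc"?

Answer: REJECT

Derivation:
S₀ = ε-closure({0}) = {0,2,4,6,8}
'c' @ 1: {1,3,5,9}  ✓accept
'd' @ 2: {}  — dead — no transitions
rest 'acc' ignored (set empty)
final: {}; accept 1 not in set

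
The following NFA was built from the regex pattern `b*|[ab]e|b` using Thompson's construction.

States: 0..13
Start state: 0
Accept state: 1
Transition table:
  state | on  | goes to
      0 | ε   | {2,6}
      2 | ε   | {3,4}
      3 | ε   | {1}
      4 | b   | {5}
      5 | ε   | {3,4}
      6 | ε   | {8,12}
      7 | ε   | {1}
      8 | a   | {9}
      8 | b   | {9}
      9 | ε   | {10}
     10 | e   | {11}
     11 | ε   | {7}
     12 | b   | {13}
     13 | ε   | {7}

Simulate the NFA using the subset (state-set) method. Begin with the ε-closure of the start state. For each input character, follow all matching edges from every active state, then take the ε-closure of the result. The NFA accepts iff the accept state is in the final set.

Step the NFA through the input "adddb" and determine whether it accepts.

initial (ε-close {0}): {0,1,2,3,4,6,8,12}
'a' @ 1: {9,10}
'd' @ 2: {}  — state set empty
rest 'ddb' ignored (set empty)
after full input: {}  (accept=1 not in)

Answer: REJECT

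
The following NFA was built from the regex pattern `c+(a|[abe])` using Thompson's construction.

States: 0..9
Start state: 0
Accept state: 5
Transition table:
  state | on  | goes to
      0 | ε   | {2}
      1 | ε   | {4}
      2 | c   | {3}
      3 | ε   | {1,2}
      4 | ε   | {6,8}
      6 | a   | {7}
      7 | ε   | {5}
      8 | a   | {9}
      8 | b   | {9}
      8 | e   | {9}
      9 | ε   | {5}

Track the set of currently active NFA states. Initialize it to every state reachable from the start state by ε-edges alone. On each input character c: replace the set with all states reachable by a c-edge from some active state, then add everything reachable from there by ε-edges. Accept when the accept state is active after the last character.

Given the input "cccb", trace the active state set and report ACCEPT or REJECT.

S₀ = ε-closure({0}) = {0,2}
'c' @ 1: {1,2,3,4,6,8}
'c' @ 2: {1,2,3,4,6,8}
'c' @ 3: {1,2,3,4,6,8}
'b' @ 4: {5,9}  ✓accept
end set {5,9} — state 5 in

Answer: ACCEPT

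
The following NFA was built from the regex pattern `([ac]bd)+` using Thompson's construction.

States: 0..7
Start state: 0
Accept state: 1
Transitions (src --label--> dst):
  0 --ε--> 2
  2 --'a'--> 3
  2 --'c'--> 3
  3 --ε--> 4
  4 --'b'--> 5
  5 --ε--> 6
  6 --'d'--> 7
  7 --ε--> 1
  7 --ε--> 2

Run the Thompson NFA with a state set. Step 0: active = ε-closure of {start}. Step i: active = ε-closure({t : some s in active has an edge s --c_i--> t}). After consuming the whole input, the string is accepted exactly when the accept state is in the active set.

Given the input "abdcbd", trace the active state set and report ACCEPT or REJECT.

initial (ε-close {0}): {0,2}
'a' @ 1: {3,4}
'b' @ 2: {5,6}
'd' @ 3: {1,2,7}  ✓accept
'c' @ 4: {3,4}
'b' @ 5: {5,6}
'd' @ 6: {1,2,7}  ✓accept
after full input: {1,2,7}  (accept=1 in)

Answer: ACCEPT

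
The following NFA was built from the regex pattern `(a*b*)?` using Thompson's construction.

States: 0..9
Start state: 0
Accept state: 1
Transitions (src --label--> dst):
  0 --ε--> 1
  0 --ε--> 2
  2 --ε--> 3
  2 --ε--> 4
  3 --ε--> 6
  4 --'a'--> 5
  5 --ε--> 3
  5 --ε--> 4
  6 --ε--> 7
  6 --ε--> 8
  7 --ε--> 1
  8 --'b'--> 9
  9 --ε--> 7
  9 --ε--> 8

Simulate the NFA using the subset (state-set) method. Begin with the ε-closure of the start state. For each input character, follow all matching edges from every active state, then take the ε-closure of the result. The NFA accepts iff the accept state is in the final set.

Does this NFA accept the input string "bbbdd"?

Answer: REJECT

Trace:
S₀ = ε-closure({0}) = {0,1,2,3,4,6,7,8}
'b' @ 1: {1,7,8,9}  (accept∈set)
'b' @ 2: {1,7,8,9}  (accept∈set)
'b' @ 3: {1,7,8,9}  (accept∈set)
'd' @ 4: {}  — state set empty
rest 'd' ignored (set empty)
after full input: {}  (accept=1 not in)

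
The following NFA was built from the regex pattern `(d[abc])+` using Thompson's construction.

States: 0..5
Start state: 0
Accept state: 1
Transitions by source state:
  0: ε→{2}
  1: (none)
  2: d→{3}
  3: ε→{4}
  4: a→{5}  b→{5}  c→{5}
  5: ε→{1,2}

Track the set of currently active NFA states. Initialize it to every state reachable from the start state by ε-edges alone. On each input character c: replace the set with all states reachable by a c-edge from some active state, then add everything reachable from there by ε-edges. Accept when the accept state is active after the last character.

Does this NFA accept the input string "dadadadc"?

start: ε-closure({0}) = {0,2}
'd' @ 1: {3,4}
'a' @ 2: {1,2,5}  [accepting]
'd' @ 3: {3,4}
'a' @ 4: {1,2,5}  [accepting]
'd' @ 5: {3,4}
'a' @ 6: {1,2,5}  [accepting]
'd' @ 7: {3,4}
'c' @ 8: {1,2,5}  [accepting]
after full input: {1,2,5}  (accept=1 in)

Answer: ACCEPT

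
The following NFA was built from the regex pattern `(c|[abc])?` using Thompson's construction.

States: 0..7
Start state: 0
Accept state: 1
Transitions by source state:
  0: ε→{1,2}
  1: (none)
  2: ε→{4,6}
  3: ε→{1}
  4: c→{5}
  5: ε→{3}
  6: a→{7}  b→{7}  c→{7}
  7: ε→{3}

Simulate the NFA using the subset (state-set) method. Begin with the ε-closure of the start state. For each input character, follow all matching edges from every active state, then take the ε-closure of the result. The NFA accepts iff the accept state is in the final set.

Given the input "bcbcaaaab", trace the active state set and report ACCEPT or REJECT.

initial (ε-close {0}): {0,1,2,4,6}
'b' @ 1: {1,3,7}  ✓accept
'c' @ 2: {}  — state set empty
rest 'bcaaaab' ignored (set empty)
end set {} — state 1 not in

Answer: REJECT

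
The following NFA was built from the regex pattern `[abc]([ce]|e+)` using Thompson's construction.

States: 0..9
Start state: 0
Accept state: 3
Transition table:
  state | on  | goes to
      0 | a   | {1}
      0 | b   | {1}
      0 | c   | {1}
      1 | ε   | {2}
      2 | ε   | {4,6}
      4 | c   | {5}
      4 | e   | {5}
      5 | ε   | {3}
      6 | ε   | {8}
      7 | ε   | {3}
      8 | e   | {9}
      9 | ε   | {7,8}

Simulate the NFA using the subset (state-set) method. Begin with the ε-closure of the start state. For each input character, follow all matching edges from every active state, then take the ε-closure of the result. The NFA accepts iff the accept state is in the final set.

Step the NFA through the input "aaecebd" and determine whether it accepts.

Answer: REJECT

Derivation:
S₀ = ε-closure({0}) = {0}
'a' @ 1: {1,2,4,6,8}
'a' @ 2: {}  — no active states
rest 'ecebd' ignored (set empty)
end set {} — state 3 not in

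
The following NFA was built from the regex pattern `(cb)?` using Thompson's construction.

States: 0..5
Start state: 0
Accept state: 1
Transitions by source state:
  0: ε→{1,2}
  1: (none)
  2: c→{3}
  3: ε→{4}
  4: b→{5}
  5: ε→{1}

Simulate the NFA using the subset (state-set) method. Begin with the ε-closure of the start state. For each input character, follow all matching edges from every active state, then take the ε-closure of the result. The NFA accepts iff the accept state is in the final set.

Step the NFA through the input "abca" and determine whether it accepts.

initial (ε-close {0}): {0,1,2}
'a' @ 1: {}  — no active states
rest 'bca' ignored (set empty)
after full input: {}  (accept=1 not in)

Answer: REJECT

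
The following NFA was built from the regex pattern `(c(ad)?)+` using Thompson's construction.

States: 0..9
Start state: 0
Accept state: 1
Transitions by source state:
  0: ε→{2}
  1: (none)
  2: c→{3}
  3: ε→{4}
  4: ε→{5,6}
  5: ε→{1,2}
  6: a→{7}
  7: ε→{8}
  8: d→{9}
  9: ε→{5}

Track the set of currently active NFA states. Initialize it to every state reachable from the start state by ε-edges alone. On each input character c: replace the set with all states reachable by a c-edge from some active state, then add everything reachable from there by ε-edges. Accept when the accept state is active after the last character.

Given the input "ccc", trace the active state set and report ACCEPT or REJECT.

Answer: ACCEPT

Trace:
start: ε-closure({0}) = {0,2}
'c' @ 1: {1,2,3,4,5,6}  (accept∈set)
'c' @ 2: {1,2,3,4,5,6}  (accept∈set)
'c' @ 3: {1,2,3,4,5,6}  (accept∈set)
end set {1,2,3,4,5,6} — state 1 in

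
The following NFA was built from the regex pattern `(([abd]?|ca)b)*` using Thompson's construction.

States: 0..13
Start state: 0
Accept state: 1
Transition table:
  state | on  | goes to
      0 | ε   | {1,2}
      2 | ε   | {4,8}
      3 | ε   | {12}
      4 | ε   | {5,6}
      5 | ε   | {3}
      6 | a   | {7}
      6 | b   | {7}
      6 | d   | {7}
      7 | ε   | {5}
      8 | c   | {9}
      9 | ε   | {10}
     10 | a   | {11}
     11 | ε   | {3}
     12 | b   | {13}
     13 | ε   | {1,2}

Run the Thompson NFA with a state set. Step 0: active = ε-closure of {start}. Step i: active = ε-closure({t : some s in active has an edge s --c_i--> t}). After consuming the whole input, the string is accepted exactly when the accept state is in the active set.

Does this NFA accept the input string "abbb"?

Answer: ACCEPT

Steps:
S₀ = ε-closure({0}) = {0,1,2,3,4,5,6,8,12}
'a' @ 1: {3,5,7,12}
'b' @ 2: {1,2,3,4,5,6,8,12,13}  (accept∈set)
'b' @ 3: {1,2,3,4,5,6,7,8,12,13}  (accept∈set)
'b' @ 4: {1,2,3,4,5,6,7,8,12,13}  (accept∈set)
end set {1,2,3,4,5,6,7,8,12,13} — state 1 in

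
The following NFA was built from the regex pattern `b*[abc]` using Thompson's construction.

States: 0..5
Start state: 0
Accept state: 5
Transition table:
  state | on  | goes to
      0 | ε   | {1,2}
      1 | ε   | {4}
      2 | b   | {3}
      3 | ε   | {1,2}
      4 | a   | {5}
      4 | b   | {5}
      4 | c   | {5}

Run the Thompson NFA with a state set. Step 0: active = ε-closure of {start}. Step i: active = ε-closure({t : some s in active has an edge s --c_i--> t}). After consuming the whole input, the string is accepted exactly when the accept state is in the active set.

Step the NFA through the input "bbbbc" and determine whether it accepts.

start: ε-closure({0}) = {0,1,2,4}
'b' @ 1: {1,2,3,4,5}  (accept∈set)
'b' @ 2: {1,2,3,4,5}  (accept∈set)
'b' @ 3: {1,2,3,4,5}  (accept∈set)
'b' @ 4: {1,2,3,4,5}  (accept∈set)
'c' @ 5: {5}  (accept∈set)
after full input: {5}  (accept=5 in)

Answer: ACCEPT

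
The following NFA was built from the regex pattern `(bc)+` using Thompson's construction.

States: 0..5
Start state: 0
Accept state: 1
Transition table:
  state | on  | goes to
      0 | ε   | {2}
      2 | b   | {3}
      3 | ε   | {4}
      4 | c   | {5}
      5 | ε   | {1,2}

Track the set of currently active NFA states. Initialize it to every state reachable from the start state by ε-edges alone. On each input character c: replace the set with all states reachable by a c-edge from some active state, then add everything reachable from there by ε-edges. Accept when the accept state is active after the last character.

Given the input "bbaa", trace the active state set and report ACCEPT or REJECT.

initial (ε-close {0}): {0,2}
'b' @ 1: {3,4}
'b' @ 2: {}  — no active states
rest 'aa' ignored (set empty)
end set {} — state 1 not in

Answer: REJECT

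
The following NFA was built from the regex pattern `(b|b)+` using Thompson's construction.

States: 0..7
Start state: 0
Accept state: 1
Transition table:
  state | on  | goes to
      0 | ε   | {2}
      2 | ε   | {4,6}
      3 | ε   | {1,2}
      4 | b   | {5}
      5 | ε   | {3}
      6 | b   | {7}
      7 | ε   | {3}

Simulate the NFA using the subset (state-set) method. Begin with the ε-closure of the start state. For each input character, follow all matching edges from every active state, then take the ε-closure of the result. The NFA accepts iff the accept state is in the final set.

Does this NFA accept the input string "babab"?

initial (ε-close {0}): {0,2,4,6}
'b' @ 1: {1,2,3,4,5,6,7}  [accepting]
'a' @ 2: {}  — dead — no transitions
rest 'bab' ignored (set empty)
after full input: {}  (accept=1 not in)

Answer: REJECT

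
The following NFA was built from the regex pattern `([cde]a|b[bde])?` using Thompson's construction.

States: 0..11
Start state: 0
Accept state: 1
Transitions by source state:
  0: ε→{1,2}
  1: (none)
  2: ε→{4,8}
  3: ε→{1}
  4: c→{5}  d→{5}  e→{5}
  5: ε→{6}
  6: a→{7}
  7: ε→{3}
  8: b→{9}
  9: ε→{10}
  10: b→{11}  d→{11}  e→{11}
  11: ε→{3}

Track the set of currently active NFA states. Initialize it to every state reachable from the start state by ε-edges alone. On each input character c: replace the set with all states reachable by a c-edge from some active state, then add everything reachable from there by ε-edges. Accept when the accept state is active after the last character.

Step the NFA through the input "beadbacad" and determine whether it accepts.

Answer: REJECT

Trace:
start: ε-closure({0}) = {0,1,2,4,8}
'b' @ 1: {9,10}
'e' @ 2: {1,3,11}  [accepting]
'a' @ 3: {}  — no active states
rest 'dbacad' ignored (set empty)
end set {} — state 1 not in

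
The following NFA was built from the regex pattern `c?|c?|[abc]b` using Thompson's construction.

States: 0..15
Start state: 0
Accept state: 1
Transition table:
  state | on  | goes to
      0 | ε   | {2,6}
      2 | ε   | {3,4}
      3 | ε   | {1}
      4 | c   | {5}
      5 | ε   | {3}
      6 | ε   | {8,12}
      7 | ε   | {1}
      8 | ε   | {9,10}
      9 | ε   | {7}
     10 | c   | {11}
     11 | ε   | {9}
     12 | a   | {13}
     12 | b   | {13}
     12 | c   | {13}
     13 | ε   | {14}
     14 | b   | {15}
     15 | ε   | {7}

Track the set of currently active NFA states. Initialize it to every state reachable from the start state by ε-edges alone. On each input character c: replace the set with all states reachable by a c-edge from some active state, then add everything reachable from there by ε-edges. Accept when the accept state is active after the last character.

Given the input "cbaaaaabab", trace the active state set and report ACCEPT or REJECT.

S₀ = ε-closure({0}) = {0,1,2,3,4,6,7,8,9,10,12}
'c' @ 1: {1,3,5,7,9,11,13,14}  [accepting]
'b' @ 2: {1,7,15}  [accepting]
'a' @ 3: {}  — dead — no transitions
rest 'aaaabab' ignored (set empty)
end set {} — state 1 not in

Answer: REJECT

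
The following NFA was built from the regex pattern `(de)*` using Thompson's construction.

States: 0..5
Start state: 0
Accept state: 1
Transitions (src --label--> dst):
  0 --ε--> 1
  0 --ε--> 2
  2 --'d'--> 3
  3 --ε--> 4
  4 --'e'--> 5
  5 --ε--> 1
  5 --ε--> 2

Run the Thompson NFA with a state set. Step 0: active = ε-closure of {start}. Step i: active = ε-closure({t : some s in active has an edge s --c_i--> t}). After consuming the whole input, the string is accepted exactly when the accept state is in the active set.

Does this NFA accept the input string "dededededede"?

Answer: ACCEPT

Steps:
initial (ε-close {0}): {0,1,2}
'd' @ 1: {3,4}
'e' @ 2: {1,2,5}  [accepting]
'd' @ 3: {3,4}
'e' @ 4: {1,2,5}  [accepting]
'd' @ 5: {3,4}
'e' @ 6: {1,2,5}  [accepting]
'd' @ 7: {3,4}
'e' @ 8: {1,2,5}  [accepting]
'd' @ 9: {3,4}
'e' @ 10: {1,2,5}  [accepting]
'd' @ 11: {3,4}
'e' @ 12: {1,2,5}  [accepting]
after full input: {1,2,5}  (accept=1 in)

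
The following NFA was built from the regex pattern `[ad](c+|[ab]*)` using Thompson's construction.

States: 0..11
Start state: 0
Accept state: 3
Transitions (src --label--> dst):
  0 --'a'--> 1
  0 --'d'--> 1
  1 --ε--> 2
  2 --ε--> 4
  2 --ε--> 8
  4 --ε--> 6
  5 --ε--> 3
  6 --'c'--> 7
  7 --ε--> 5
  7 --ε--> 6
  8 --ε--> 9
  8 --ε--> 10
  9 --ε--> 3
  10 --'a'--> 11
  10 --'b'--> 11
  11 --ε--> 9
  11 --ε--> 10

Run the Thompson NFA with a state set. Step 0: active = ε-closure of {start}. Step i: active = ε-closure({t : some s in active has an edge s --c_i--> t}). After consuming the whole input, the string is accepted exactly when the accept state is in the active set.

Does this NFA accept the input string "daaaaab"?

initial (ε-close {0}): {0}
'd' @ 1: {1,2,3,4,6,8,9,10}  (accept∈set)
'a' @ 2: {3,9,10,11}  (accept∈set)
'a' @ 3: {3,9,10,11}  (accept∈set)
'a' @ 4: {3,9,10,11}  (accept∈set)
'a' @ 5: {3,9,10,11}  (accept∈set)
'a' @ 6: {3,9,10,11}  (accept∈set)
'b' @ 7: {3,9,10,11}  (accept∈set)
after full input: {3,9,10,11}  (accept=3 in)

Answer: ACCEPT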